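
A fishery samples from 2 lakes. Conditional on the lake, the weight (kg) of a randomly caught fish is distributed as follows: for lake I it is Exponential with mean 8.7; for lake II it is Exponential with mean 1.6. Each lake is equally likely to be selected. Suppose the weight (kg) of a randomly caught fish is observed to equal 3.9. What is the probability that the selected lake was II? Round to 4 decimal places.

0.4266

Likelihoods f(3.9 | ·): I: 0.0734171; II: 0.0546119.
Posterior ∝ prior × likelihood. Numerator for II: 0.5·0.0546119 = 0.0273059.
Normalizing constant: 0.5·0.0734171 + 0.5·0.0546119 = 0.0640145.
P(II | observation) = 0.0273059 / 0.0640145 = 0.426559.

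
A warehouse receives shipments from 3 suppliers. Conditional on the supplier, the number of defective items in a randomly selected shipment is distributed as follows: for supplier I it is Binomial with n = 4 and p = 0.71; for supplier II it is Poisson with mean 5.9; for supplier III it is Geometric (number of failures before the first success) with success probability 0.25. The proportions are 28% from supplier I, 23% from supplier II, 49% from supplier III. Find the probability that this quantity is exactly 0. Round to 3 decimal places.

Conditional on each supplier, P(X = 0): I: 0.00707281; II: 0.00273944; III: 0.25.
By total probability, P(X = 0) = 0.28·0.00707281 + 0.23·0.00273944 + 0.49·0.25 = 0.12511.

0.125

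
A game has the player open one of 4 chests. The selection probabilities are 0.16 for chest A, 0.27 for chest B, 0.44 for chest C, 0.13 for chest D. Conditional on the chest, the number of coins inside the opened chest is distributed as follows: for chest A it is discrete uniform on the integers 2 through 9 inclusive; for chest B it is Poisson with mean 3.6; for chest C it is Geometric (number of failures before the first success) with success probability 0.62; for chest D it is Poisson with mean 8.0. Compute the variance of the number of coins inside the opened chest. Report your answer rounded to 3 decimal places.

10.115

Per component, A: μ=5.5, E[X²]=35.5; B: μ=3.6, E[X²]=16.56; C: μ=0.612903, E[X²]=1.3642; D: μ=8, E[X²]=72.
E[X] = 0.16·5.5 + 0.27·3.6 + 0.44·0.612903 + 0.13·8 = 3.16168.
E[X²] = 0.16·35.5 + 0.27·16.56 + 0.44·1.3642 + 0.13·72 = 20.1114.
Var(X) = E[X²] − (E[X])² = 20.1114 − 9.9962 = 10.1152.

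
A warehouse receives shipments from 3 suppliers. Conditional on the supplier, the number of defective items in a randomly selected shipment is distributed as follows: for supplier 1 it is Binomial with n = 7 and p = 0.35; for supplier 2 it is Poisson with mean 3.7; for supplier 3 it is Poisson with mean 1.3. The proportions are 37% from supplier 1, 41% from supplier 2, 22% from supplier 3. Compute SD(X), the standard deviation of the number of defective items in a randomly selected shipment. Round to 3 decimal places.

1.805

Per component, 1: μ=2.45, E[X²]=7.595; 2: μ=3.7, E[X²]=17.39; 3: μ=1.3, E[X²]=2.99.
E[X] = 0.37·2.45 + 0.41·3.7 + 0.22·1.3 = 2.7095.
E[X²] = 0.37·7.595 + 0.41·17.39 + 0.22·2.99 = 10.5978.
Var(X) = E[X²] − (E[X])² = 10.5978 − 7.34139 = 3.25646.
SD(X) = √3.25646 = 1.80457.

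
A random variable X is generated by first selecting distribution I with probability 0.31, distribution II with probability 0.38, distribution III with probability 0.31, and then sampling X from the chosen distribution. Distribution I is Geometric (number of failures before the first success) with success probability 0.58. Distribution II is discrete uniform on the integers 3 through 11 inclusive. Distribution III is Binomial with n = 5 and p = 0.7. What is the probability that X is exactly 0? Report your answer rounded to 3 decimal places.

0.181

Conditional on each component, P(X = 0): I: 0.58; II: 0; III: 0.00243.
By total probability, P(X = 0) = 0.31·0.58 + 0.38·0 + 0.31·0.00243 = 0.180553.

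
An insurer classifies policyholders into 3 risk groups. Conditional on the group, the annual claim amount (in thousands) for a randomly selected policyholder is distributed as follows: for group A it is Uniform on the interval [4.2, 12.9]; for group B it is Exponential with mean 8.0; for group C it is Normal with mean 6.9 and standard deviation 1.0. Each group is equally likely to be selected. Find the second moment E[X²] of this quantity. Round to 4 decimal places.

For each component E[X²] = Var + (mean)², giving A: 79.41; B: 128; C: 48.61.
Overall E[X²] = 0.333333·79.41 + 0.333333·128 + 0.333333·48.61 = 85.34.

85.3400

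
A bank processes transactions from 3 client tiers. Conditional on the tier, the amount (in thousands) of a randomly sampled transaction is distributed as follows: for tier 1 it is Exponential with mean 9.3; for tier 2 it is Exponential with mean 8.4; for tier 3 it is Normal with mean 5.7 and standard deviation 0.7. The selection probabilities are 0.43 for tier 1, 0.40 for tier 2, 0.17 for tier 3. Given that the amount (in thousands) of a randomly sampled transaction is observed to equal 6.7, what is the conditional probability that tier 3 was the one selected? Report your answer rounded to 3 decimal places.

0.443

Likelihoods f(6.7 | ·): 1: 0.0523164; 2: 0.0536191; 3: 0.205426.
Posterior ∝ prior × likelihood. Numerator for 3: 0.17·0.205426 = 0.0349223.
Normalizing constant: 0.43·0.0523164 + 0.4·0.0536191 + 0.17·0.205426 = 0.078866.
P(3 | observation) = 0.0349223 / 0.078866 = 0.442806.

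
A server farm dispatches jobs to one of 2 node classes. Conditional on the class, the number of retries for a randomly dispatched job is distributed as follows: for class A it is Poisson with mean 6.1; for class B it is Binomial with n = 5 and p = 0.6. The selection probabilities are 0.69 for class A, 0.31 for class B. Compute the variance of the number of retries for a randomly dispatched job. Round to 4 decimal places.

Per component, A: μ=6.1, E[X²]=43.31; B: μ=3, E[X²]=10.2.
E[X] = 0.69·6.1 + 0.31·3 = 5.139.
E[X²] = 0.69·43.31 + 0.31·10.2 = 33.0459.
Var(X) = E[X²] − (E[X])² = 33.0459 − 26.4093 = 6.63658.

6.6366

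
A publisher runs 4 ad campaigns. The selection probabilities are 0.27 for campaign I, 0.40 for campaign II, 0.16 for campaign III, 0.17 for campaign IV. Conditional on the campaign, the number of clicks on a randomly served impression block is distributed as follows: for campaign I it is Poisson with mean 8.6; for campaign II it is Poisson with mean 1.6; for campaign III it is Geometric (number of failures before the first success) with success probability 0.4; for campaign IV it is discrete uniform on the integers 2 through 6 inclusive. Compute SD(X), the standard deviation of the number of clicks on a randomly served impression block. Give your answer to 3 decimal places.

3.592

Per component, I: μ=8.6, E[X²]=82.56; II: μ=1.6, E[X²]=4.16; III: μ=1.5, E[X²]=6; IV: μ=4, E[X²]=18.
E[X] = 0.27·8.6 + 0.4·1.6 + 0.16·1.5 + 0.17·4 = 3.882.
E[X²] = 0.27·82.56 + 0.4·4.16 + 0.16·6 + 0.17·18 = 27.9752.
Var(X) = E[X²] − (E[X])² = 27.9752 − 15.0699 = 12.9053.
SD(X) = √12.9053 = 3.59239.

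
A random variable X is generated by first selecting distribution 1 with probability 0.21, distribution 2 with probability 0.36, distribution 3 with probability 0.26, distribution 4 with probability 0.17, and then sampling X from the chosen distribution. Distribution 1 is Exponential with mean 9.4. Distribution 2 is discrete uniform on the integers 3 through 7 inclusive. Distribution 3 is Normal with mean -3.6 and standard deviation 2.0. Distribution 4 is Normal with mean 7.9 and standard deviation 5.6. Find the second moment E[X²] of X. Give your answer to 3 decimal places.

67.182

For each component E[X²] = Var + (mean)², giving 1: 176.72; 2: 27; 3: 16.96; 4: 93.77.
Overall E[X²] = 0.21·176.72 + 0.36·27 + 0.26·16.96 + 0.17·93.77 = 67.1817.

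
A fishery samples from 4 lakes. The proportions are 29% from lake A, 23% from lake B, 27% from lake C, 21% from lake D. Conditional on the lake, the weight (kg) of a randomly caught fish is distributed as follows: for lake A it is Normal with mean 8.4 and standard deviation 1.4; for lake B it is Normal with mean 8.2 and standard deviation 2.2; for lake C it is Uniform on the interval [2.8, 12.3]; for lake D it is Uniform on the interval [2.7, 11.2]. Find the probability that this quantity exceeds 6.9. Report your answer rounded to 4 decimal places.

0.6748

Conditional on each lake, P(X > 6.9): A: 0.858012; B: 0.722709; C: 0.568421; D: 0.505882.
By total probability, P(X > 6.9) = 0.29·0.858012 + 0.23·0.722709 + 0.27·0.568421 + 0.21·0.505882 = 0.674755.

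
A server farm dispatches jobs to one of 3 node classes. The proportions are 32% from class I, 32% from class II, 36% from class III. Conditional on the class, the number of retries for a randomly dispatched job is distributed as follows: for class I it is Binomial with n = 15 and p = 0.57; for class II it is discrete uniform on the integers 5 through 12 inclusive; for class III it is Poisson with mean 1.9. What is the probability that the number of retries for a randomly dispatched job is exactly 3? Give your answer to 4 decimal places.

Conditional on each class, P(X = 3): I: 0.00336711; II: 0; III: 0.170982.
By total probability, P(X = 3) = 0.32·0.00336711 + 0.32·0 + 0.36·0.170982 = 0.0626309.

0.0626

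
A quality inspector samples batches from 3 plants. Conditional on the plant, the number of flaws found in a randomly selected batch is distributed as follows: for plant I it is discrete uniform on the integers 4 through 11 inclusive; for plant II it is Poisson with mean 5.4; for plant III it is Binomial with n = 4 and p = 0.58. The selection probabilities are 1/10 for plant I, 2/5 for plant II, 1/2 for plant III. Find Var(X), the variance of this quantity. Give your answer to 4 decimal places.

6.5875

Per component, I: μ=7.5, E[X²]=61.5; II: μ=5.4, E[X²]=34.56; III: μ=2.32, E[X²]=6.3568.
E[X] = 0.1·7.5 + 0.4·5.4 + 0.5·2.32 = 4.07.
E[X²] = 0.1·61.5 + 0.4·34.56 + 0.5·6.3568 = 23.1524.
Var(X) = E[X²] − (E[X])² = 23.1524 − 16.5649 = 6.5875.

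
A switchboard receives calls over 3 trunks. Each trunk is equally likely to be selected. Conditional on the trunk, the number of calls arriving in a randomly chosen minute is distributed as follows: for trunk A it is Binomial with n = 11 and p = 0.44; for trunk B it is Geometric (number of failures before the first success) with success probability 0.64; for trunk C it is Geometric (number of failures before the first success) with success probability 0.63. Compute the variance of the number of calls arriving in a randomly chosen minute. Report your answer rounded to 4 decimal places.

5.5497

Per component, A: μ=4.84, E[X²]=26.136; B: μ=0.5625, E[X²]=1.19531; C: μ=0.587302, E[X²]=1.27715.
E[X] = 0.333333·4.84 + 0.333333·0.5625 + 0.333333·0.587302 = 1.9966.
E[X²] = 0.333333·26.136 + 0.333333·1.19531 + 0.333333·1.27715 = 9.53615.
Var(X) = E[X²] − (E[X])² = 9.53615 − 3.98641 = 5.54974.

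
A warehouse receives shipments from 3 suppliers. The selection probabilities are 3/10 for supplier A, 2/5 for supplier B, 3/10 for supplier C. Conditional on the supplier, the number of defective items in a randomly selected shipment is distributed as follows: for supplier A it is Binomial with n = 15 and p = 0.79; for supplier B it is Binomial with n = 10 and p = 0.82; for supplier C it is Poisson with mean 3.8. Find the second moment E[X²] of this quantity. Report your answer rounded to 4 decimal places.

75.8317

For each component E[X²] = Var + (mean)², giving A: 142.911; B: 68.716; C: 18.24.
Overall E[X²] = 0.3·142.911 + 0.4·68.716 + 0.3·18.24 = 75.8317.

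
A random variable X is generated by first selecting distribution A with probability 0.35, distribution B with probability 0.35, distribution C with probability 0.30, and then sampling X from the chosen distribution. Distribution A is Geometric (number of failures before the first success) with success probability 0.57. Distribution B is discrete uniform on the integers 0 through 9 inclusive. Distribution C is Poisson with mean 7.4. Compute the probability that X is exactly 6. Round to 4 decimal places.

Conditional on each component, P(X = 6): A: 0.00360318; B: 0.1; C: 0.139405.
By total probability, P(X = 6) = 0.35·0.00360318 + 0.35·0.1 + 0.3·0.139405 = 0.0780826.

0.0781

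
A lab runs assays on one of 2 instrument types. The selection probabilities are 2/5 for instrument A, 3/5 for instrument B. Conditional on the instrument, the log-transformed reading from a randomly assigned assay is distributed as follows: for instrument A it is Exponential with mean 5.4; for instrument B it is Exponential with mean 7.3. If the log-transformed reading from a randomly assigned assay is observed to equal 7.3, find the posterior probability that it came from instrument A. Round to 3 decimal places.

Likelihoods f(7.3 | ·): A: 0.0479186; B: 0.0503944.
Posterior ∝ prior × likelihood. Numerator for A: 0.4·0.0479186 = 0.0191675.
Normalizing constant: 0.4·0.0479186 + 0.6·0.0503944 = 0.0494041.
P(A | observation) = 0.0191675 / 0.0494041 = 0.387973.

0.388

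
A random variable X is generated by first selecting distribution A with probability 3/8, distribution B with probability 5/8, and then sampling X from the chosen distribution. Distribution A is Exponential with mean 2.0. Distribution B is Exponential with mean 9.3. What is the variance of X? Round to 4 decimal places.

68.0461

Per component, A: μ=2, E[X²]=8; B: μ=9.3, E[X²]=172.98.
E[X] = 0.375·2 + 0.625·9.3 = 6.5625.
E[X²] = 0.375·8 + 0.625·172.98 = 111.113.
Var(X) = E[X²] − (E[X])² = 111.113 − 43.0664 = 68.0461.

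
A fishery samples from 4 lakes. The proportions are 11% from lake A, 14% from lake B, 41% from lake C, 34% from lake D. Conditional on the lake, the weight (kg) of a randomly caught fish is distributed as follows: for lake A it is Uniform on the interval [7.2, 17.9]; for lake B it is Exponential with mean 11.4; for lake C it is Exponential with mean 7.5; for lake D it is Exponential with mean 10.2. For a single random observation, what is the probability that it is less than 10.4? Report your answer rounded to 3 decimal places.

Conditional on each lake, P(X < 10.4): A: 0.299065; B: 0.598393; C: 0.750093; D: 0.639264.
By total probability, P(X < 10.4) = 0.11·0.299065 + 0.14·0.598393 + 0.41·0.750093 + 0.34·0.639264 = 0.64156.

0.642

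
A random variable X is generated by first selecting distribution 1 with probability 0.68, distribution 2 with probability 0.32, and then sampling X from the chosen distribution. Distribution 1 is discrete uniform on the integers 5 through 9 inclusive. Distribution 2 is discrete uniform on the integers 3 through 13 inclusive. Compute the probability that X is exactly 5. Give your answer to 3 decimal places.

0.165

Conditional on each component, P(X = 5): 1: 0.2; 2: 0.0909091.
By total probability, P(X = 5) = 0.68·0.2 + 0.32·0.0909091 = 0.165091.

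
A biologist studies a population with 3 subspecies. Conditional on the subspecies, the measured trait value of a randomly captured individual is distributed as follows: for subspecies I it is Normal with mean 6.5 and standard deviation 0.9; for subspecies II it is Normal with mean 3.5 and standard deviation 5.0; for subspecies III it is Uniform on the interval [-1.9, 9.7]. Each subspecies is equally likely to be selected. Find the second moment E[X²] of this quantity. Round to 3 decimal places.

For each component E[X²] = Var + (mean)², giving I: 43.06; II: 37.25; III: 26.4233.
Overall E[X²] = 0.333333·43.06 + 0.333333·37.25 + 0.333333·26.4233 = 35.5778.

35.578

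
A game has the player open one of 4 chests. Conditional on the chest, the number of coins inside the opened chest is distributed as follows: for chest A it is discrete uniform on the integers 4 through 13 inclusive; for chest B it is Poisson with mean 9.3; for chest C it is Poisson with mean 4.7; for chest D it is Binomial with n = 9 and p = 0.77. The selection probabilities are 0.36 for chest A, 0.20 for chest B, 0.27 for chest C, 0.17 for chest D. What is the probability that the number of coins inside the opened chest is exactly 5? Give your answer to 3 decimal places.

Conditional on each chest, P(X = 5): A: 0.1; B: 0.0530023; C: 0.17383; D: 0.0954411.
By total probability, P(X = 5) = 0.36·0.1 + 0.2·0.0530023 + 0.27·0.17383 + 0.17·0.0954411 = 0.109759.

0.110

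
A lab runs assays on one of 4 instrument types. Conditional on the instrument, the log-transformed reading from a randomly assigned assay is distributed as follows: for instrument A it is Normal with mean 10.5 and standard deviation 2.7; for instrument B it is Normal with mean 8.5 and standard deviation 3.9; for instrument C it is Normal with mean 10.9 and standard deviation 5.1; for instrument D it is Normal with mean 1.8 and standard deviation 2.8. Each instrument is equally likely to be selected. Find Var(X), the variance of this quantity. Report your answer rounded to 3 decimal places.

27.419

Per component, A: μ=10.5, E[X²]=117.54; B: μ=8.5, E[X²]=87.46; C: μ=10.9, E[X²]=144.82; D: μ=1.8, E[X²]=11.08.
E[X] = 0.25·10.5 + 0.25·8.5 + 0.25·10.9 + 0.25·1.8 = 7.925.
E[X²] = 0.25·117.54 + 0.25·87.46 + 0.25·144.82 + 0.25·11.08 = 90.225.
Var(X) = E[X²] − (E[X])² = 90.225 − 62.8056 = 27.4194.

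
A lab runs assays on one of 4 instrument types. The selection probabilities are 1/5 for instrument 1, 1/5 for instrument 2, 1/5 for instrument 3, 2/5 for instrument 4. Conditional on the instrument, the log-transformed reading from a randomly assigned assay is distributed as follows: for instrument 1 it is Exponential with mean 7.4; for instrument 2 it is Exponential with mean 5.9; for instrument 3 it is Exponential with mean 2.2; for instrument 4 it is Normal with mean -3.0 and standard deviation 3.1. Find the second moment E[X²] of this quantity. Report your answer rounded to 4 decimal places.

45.2080

For each component E[X²] = Var + (mean)², giving 1: 109.52; 2: 69.62; 3: 9.68; 4: 18.61.
Overall E[X²] = 0.2·109.52 + 0.2·69.62 + 0.2·9.68 + 0.4·18.61 = 45.208.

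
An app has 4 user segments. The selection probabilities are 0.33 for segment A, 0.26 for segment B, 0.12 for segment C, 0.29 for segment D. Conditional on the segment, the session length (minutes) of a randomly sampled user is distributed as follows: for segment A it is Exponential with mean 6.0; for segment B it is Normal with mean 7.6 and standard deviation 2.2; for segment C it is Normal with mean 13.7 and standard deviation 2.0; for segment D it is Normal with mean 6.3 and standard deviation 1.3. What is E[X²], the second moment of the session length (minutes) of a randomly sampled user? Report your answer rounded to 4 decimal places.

75.0390

For each component E[X²] = Var + (mean)², giving A: 72; B: 62.6; C: 191.69; D: 41.38.
Overall E[X²] = 0.33·72 + 0.26·62.6 + 0.12·191.69 + 0.29·41.38 = 75.039.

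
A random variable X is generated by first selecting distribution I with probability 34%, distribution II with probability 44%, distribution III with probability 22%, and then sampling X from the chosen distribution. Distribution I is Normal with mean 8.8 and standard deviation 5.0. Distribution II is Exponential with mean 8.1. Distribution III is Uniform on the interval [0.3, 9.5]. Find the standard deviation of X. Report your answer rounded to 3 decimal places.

6.413

Per component, I: μ=8.8, E[X²]=102.44; II: μ=8.1, E[X²]=131.22; III: μ=4.9, E[X²]=31.0633.
E[X] = 0.34·8.8 + 0.44·8.1 + 0.22·4.9 = 7.634.
E[X²] = 0.34·102.44 + 0.44·131.22 + 0.22·31.0633 = 99.4003.
Var(X) = E[X²] − (E[X])² = 99.4003 − 58.278 = 41.1224.
SD(X) = √41.1224 = 6.41267.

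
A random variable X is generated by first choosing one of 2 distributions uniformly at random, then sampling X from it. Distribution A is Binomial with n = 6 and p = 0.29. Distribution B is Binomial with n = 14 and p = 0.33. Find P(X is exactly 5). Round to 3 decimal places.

0.111

Conditional on each component, P(X = 5): A: 0.00873775; B: 0.213161.
By total probability, P(X = 5) = 0.5·0.00873775 + 0.5·0.213161 = 0.110949.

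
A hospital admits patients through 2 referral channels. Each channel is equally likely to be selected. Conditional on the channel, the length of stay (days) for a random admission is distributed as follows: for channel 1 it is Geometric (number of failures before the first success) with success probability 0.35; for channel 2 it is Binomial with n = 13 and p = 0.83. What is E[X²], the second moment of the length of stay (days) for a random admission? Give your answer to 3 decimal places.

For each component E[X²] = Var + (mean)², giving 1: 8.7551; 2: 118.258.
Overall E[X²] = 0.5·8.7551 + 0.5·118.258 = 63.5068.

63.507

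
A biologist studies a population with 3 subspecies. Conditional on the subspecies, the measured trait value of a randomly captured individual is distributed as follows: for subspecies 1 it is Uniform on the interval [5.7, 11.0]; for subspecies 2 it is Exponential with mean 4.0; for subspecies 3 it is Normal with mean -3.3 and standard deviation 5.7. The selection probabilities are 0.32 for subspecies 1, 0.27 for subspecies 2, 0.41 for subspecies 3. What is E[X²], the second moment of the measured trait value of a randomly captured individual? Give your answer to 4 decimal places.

49.4861

For each component E[X²] = Var + (mean)², giving 1: 72.0633; 2: 32; 3: 43.38.
Overall E[X²] = 0.32·72.0633 + 0.27·32 + 0.41·43.38 = 49.4861.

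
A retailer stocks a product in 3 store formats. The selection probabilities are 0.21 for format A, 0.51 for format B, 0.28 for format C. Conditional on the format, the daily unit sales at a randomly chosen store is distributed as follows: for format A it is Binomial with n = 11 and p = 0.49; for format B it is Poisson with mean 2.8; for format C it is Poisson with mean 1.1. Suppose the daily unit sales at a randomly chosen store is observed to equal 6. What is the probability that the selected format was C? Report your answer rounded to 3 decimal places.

0.003

Likelihoods P(X=6 | ·): A: 0.220632; B: 0.0406997; C: 0.00081903.
Posterior ∝ prior × likelihood. Numerator for C: 0.28·0.00081903 = 0.000229328.
Normalizing constant: 0.21·0.220632 + 0.51·0.0406997 + 0.28·0.00081903 = 0.067319.
P(C | observation) = 0.000229328 / 0.067319 = 0.00340659.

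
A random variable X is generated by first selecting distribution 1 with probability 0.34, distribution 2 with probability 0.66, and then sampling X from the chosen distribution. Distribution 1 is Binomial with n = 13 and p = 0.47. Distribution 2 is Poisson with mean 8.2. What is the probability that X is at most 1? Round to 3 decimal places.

0.003

Conditional on each component, P(X ≤ 1): 1: 0.00326196; 2: 0.00252681.
By total probability, P(X ≤ 1) = 0.34·0.00326196 + 0.66·0.00252681 = 0.00277676.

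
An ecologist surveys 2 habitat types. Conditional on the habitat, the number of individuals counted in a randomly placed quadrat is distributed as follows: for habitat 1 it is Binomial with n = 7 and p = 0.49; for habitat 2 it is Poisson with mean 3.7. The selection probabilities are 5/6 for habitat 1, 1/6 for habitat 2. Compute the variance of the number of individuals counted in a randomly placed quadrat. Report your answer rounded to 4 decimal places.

2.0845

Per component, 1: μ=3.43, E[X²]=13.5142; 2: μ=3.7, E[X²]=17.39.
E[X] = 0.833333·3.43 + 0.166667·3.7 = 3.475.
E[X²] = 0.833333·13.5142 + 0.166667·17.39 = 14.1602.
Var(X) = E[X²] − (E[X])² = 14.1602 − 12.0756 = 2.08454.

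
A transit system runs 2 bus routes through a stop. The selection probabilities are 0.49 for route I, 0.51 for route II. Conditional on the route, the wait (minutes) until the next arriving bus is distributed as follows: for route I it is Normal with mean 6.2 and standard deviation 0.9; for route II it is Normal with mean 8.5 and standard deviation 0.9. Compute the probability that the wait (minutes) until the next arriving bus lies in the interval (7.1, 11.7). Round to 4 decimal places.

0.5571

Conditional on each route, P(7.1 < X < 11.7): I: 0.158655; II: 0.939905.
By total probability, P(7.1 < X < 11.7) = 0.49·0.158655 + 0.51·0.939905 = 0.557092.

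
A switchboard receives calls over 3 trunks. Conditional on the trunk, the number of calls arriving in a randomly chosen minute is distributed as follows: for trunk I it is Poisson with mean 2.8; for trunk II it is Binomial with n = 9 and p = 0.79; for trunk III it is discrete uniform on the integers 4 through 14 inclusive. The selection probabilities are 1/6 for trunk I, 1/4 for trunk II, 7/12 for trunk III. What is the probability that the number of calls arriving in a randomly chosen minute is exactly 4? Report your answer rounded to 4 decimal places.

0.0840

Conditional on each trunk, P(X = 4): I: 0.155739; II: 0.0200436; III: 0.0909091.
By total probability, P(X = 4) = 0.166667·0.155739 + 0.25·0.0200436 + 0.583333·0.0909091 = 0.0839976.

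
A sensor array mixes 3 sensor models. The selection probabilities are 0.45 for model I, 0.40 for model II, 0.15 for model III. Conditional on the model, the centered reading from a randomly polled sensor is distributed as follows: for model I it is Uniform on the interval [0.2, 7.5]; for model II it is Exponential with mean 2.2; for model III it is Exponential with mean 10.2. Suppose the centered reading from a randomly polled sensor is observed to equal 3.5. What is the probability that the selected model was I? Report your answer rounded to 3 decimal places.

Likelihoods f(3.5 | ·): I: 0.136986; II: 0.0926092; III: 0.0695628.
Posterior ∝ prior × likelihood. Numerator for I: 0.45·0.136986 = 0.0616438.
Normalizing constant: 0.45·0.136986 + 0.4·0.0926092 + 0.15·0.0695628 = 0.109122.
P(I | observation) = 0.0616438 / 0.109122 = 0.564908.

0.565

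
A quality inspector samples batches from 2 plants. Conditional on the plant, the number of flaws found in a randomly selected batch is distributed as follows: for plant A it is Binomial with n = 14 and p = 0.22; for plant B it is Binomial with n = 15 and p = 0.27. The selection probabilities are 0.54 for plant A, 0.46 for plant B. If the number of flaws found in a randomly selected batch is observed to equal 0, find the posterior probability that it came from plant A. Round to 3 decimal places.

0.803

Likelihoods P(X=0 | ·): A: 0.0308549; B: 0.00890929.
Posterior ∝ prior × likelihood. Numerator for A: 0.54·0.0308549 = 0.0166617.
Normalizing constant: 0.54·0.0308549 + 0.46·0.00890929 = 0.0207599.
P(A | observation) = 0.0166617 / 0.0207599 = 0.802587.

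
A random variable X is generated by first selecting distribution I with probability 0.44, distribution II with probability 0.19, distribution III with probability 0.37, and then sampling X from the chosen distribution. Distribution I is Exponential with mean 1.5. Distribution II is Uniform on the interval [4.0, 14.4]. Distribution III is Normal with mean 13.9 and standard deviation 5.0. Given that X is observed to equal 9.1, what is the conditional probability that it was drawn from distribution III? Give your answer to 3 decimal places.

Likelihoods f(9.1 | ·): I: 0.00154593; II: 0.0961538; III: 0.0503289.
Posterior ∝ prior × likelihood. Numerator for III: 0.37·0.0503289 = 0.0186217.
Normalizing constant: 0.44·0.00154593 + 0.19·0.0961538 + 0.37·0.0503289 = 0.0375711.
P(III | observation) = 0.0186217 / 0.0375711 = 0.495638.

0.496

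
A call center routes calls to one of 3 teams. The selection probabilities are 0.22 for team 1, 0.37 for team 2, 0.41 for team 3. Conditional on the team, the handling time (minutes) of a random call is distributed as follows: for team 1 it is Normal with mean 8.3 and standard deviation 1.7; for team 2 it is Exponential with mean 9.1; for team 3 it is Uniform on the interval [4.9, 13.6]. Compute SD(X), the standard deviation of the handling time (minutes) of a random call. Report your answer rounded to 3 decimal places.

Per component, 1: μ=8.3, E[X²]=71.78; 2: μ=9.1, E[X²]=165.62; 3: μ=9.25, E[X²]=91.87.
E[X] = 0.22·8.3 + 0.37·9.1 + 0.41·9.25 = 8.9855.
E[X²] = 0.22·71.78 + 0.37·165.62 + 0.41·91.87 = 114.738.
Var(X) = E[X²] − (E[X])² = 114.738 − 80.7392 = 33.9985.
SD(X) = √33.9985 = 5.83082.

5.831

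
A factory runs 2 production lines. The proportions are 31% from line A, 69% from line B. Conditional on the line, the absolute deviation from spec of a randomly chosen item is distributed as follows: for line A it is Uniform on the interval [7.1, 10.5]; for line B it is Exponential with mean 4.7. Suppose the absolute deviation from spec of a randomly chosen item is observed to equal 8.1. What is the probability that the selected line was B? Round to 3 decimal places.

0.223

Likelihoods f(8.1 | ·): A: 0.294118; B: 0.0379697.
Posterior ∝ prior × likelihood. Numerator for B: 0.69·0.0379697 = 0.0261991.
Normalizing constant: 0.31·0.294118 + 0.69·0.0379697 = 0.117376.
P(B | observation) = 0.0261991 / 0.117376 = 0.223207.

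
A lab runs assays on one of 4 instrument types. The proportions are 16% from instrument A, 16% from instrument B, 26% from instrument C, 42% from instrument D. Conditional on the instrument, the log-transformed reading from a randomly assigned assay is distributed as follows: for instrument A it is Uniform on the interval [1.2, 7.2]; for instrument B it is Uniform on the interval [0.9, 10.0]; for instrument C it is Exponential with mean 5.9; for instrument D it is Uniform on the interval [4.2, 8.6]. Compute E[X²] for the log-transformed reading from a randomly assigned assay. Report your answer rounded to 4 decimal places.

For each component E[X²] = Var + (mean)², giving A: 20.64; B: 36.6033; C: 69.62; D: 42.5733.
Overall E[X²] = 0.16·20.64 + 0.16·36.6033 + 0.26·69.62 + 0.42·42.5733 = 45.1409.

45.1409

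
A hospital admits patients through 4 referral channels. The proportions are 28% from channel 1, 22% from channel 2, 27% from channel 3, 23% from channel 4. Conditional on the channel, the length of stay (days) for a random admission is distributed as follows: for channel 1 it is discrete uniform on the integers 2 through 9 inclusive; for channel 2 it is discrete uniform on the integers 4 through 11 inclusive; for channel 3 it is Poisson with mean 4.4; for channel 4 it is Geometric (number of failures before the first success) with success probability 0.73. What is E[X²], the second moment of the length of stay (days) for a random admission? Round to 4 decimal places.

30.0332

For each component E[X²] = Var + (mean)², giving 1: 35.5; 2: 61.5; 3: 23.76; 4: 0.64346.
Overall E[X²] = 0.28·35.5 + 0.22·61.5 + 0.27·23.76 + 0.23·0.64346 = 30.0332.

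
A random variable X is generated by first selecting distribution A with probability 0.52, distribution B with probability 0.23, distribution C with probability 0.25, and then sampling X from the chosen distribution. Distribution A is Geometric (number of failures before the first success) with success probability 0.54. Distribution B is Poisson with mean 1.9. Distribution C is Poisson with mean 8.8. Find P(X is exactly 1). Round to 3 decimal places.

Conditional on each component, P(X = 1): A: 0.2484; B: 0.28418; C: 0.00132645.
By total probability, P(X = 1) = 0.52·0.2484 + 0.23·0.28418 + 0.25·0.00132645 = 0.194861.

0.195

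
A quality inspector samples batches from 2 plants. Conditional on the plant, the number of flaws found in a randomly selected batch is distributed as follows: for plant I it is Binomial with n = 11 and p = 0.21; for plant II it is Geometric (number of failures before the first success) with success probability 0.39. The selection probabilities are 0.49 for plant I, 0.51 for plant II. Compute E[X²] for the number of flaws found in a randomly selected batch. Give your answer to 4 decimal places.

For each component E[X²] = Var + (mean)², giving I: 7.161; II: 6.45694.
Overall E[X²] = 0.49·7.161 + 0.51·6.45694 = 6.80193.

6.8019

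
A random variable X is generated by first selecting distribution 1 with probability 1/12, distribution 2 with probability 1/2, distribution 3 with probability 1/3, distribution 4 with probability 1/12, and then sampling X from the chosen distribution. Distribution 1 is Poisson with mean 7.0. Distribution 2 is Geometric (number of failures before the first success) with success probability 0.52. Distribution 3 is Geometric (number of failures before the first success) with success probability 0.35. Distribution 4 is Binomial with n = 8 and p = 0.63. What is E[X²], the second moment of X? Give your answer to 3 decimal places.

11.171

For each component E[X²] = Var + (mean)², giving 1: 56; 2: 2.62722; 3: 8.7551; 4: 27.2664.
Overall E[X²] = 0.0833333·56 + 0.5·2.62722 + 0.333333·8.7551 + 0.0833333·27.2664 = 11.1708.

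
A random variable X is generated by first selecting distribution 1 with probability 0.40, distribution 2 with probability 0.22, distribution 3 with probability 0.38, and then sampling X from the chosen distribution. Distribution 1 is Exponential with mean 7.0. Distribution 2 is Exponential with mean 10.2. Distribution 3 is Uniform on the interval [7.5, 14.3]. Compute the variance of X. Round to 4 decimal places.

Per component, 1: μ=7, E[X²]=98; 2: μ=10.2, E[X²]=208.08; 3: μ=10.9, E[X²]=122.663.
E[X] = 0.4·7 + 0.22·10.2 + 0.38·10.9 = 9.186.
E[X²] = 0.4·98 + 0.22·208.08 + 0.38·122.663 = 131.59.
Var(X) = E[X²] − (E[X])² = 131.59 − 84.3826 = 47.2071.

47.2071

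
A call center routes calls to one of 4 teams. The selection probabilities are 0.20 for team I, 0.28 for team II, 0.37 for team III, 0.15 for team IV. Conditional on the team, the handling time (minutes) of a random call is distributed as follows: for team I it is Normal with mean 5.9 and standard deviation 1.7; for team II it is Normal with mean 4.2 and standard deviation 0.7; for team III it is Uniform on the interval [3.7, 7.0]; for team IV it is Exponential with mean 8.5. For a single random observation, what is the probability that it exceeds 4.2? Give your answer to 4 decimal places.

Conditional on each team, P(X > 4.2): I: 0.841345; II: 0.5; III: 0.848485; IV: 0.610109.
By total probability, P(X > 4.2) = 0.2·0.841345 + 0.28·0.5 + 0.37·0.848485 + 0.15·0.610109 = 0.713725.

0.7137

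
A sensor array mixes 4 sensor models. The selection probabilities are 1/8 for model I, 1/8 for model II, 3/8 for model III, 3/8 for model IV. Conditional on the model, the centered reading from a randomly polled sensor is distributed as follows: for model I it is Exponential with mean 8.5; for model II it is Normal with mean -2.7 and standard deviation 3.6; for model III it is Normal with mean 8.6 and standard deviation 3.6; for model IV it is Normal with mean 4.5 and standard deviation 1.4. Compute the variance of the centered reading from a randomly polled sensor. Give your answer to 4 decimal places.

29.7361

Per component, I: μ=8.5, E[X²]=144.5; II: μ=-2.7, E[X²]=20.25; III: μ=8.6, E[X²]=86.92; IV: μ=4.5, E[X²]=22.21.
E[X] = 0.125·8.5 + 0.125·-2.7 + 0.375·8.6 + 0.375·4.5 = 5.6375.
E[X²] = 0.125·144.5 + 0.125·20.25 + 0.375·86.92 + 0.375·22.21 = 61.5175.
Var(X) = E[X²] − (E[X])² = 61.5175 − 31.7814 = 29.7361.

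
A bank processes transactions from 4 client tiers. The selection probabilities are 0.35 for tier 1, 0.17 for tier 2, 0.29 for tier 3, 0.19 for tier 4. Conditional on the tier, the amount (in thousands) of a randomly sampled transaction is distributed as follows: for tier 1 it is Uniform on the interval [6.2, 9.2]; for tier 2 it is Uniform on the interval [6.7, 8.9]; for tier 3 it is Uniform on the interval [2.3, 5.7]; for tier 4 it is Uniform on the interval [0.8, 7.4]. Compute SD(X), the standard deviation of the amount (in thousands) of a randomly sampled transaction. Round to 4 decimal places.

2.1695

Per component, 1: μ=7.7, E[X²]=60.04; 2: μ=7.8, E[X²]=61.2433; 3: μ=4, E[X²]=16.9633; 4: μ=4.1, E[X²]=20.44.
E[X] = 0.35·7.7 + 0.17·7.8 + 0.29·4 + 0.19·4.1 = 5.96.
E[X²] = 0.35·60.04 + 0.17·61.2433 + 0.29·16.9633 + 0.19·20.44 = 40.2283.
Var(X) = E[X²] − (E[X])² = 40.2283 − 35.5216 = 4.70673.
SD(X) = √4.70673 = 2.1695.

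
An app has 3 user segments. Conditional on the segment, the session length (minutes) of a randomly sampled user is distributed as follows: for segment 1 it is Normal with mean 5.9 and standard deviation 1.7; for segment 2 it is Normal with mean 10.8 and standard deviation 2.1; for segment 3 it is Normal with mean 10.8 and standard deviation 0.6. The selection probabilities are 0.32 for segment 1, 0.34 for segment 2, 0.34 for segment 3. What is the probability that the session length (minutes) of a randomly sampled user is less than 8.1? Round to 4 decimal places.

Conditional on each segment, P(X < 8.1): 1: 0.902188; 2: 0.0992714; 3: 3.39767e-06.
By total probability, P(X < 8.1) = 0.32·0.902188 + 0.34·0.0992714 + 0.34·3.39767e-06 = 0.322453.

0.3225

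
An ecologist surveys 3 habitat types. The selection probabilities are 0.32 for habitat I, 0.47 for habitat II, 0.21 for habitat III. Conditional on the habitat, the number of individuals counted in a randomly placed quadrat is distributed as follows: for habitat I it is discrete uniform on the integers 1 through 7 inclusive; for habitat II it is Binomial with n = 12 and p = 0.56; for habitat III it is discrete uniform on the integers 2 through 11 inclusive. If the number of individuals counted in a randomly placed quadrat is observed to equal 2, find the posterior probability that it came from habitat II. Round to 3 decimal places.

0.038

Likelihoods P(X=2 | ·): I: 0.142857; II: 0.0056292; III: 0.1.
Posterior ∝ prior × likelihood. Numerator for II: 0.47·0.0056292 = 0.00264572.
Normalizing constant: 0.32·0.142857 + 0.47·0.0056292 + 0.21·0.1 = 0.06936.
P(II | observation) = 0.00264572 / 0.06936 = 0.0381448.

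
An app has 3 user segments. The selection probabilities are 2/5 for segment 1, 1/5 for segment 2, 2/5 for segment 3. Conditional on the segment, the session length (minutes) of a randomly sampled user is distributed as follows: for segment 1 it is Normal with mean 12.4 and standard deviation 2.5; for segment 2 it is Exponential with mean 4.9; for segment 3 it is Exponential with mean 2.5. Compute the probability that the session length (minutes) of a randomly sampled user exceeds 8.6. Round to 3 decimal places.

0.422

Conditional on each segment, P(X > 8.6): 1: 0.935745; 2: 0.17289; 3: 0.0320647.
By total probability, P(X > 8.6) = 0.4·0.935745 + 0.2·0.17289 + 0.4·0.0320647 = 0.421702.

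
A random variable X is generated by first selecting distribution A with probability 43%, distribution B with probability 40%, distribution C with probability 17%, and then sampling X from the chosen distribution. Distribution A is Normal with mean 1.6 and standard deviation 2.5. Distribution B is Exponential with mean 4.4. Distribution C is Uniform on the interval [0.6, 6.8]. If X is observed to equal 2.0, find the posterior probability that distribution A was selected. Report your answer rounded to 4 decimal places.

Likelihoods f(2.0 | ·): A: 0.157547; B: 0.144258; C: 0.16129.
Posterior ∝ prior × likelihood. Numerator for A: 0.43·0.157547 = 0.0677454.
Normalizing constant: 0.43·0.157547 + 0.4·0.144258 + 0.17·0.16129 = 0.152868.
P(A | observation) = 0.0677454 / 0.152868 = 0.443162.

0.4432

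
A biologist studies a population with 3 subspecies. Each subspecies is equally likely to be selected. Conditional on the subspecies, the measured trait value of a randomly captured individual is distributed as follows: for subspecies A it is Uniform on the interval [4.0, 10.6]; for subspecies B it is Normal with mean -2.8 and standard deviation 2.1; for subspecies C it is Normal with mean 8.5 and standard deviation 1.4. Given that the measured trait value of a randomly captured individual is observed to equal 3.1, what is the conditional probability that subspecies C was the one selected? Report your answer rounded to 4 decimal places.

0.0437

Likelihoods f(3.1 | ·): A: 0; B: 0.00366991; C: 0.000167557.
Posterior ∝ prior × likelihood. Numerator for C: 0.333333·0.000167557 = 5.58524e-05.
Normalizing constant: 0.333333·0 + 0.333333·0.00366991 + 0.333333·0.000167557 = 0.00127916.
P(C | observation) = 5.58524e-05 / 0.00127916 = 0.0436635.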